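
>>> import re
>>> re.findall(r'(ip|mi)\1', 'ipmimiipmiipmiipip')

The backreference `\1` re-matches whatever the first group consumed, character for character.
Walking the string: at [2:6] match 'mimi', group 1 = 'mi'; at [14:18] match 'ipip', group 1 = 'ip'.
Because there's exactly one group, `findall` drops the full match and keeps group 1 from each hit.

['mi', 'ip']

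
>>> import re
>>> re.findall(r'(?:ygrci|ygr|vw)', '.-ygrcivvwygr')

['ygrci', 'vw', 'ygr']

Alternation isn't longest-match — the leftmost alternative that fits at this position is chosen.
Matches: at [2:7] → 'ygrci'; at [8:10] → 'vw'; at [10:13] → 'ygr'.
`findall` yields the raw match text (3 of them) because the pattern has no groups.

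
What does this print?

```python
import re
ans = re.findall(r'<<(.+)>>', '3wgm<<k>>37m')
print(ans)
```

Scanning left to right: at [4:9] match '<<k>>', group 1 = 'k'.
`findall` collects group 1 from the one match (1 total).

['k']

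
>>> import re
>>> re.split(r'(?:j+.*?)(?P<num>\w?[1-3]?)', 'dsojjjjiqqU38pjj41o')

The pattern matches one or more of a literal 'j', then zero or more of any character (lazy) (non-capturing group); then optionally a word character, then optionally a character in [1-3] (captured as 'num').
Lazy quantifiers expand one character at a time until the remainder of the pattern can match.
Matches to split on: at [3:8] → 'jjjji'; at [14:18] → 'jj41'.
With a capturing group present, the delimiter's captured portion is kept in the result list.

['dso', 'i', 'qqU38p', '41', 'o']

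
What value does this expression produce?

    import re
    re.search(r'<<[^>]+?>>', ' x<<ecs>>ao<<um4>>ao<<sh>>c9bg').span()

`re.search` tries every starting position until one works.
The match spans [2:9] → '<<ecs>>'.

(2, 9)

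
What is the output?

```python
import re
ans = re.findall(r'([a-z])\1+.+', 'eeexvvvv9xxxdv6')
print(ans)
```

['e']

`\1` is not a pattern — it's the concrete string captured by group 1, re-applied verbatim.
Scanning left to right: at [0:15] match 'eeexvvvv9xxxdv6', group 1 = 'e'.
With a single group, `findall` returns only what that group captured — 1 item.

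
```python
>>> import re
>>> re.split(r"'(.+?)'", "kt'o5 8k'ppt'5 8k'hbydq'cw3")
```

['kt', 'o5 8k', 'ppt', '5 8k', "hbydq'cw3"]

Lazy quantifiers expand one character at a time until the remainder of the pattern can match.
The group in the pattern means `split` returns the separators' captures alongside the pieces.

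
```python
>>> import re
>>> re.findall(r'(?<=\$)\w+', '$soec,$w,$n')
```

['soec', 'w', 'n']

The lookaround is zero-width — it requires the adjacent text to match without consuming it, so the asserted text isn't part of the match.
With no groups in the pattern, `findall` gives back each whole match — 3 here.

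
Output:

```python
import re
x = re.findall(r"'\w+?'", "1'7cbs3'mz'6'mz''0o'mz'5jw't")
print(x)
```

["'7cbs3'", "'6'", "'0o'", "'5jw'"]

Matches: at [1:8] → "'7cbs3'"; at [10:13] → "'6'"; at [16:20] → "'0o'"; at [22:27] → "'5jw'".
Since nothing is captured, `findall` lists the 4 matched substrings directly.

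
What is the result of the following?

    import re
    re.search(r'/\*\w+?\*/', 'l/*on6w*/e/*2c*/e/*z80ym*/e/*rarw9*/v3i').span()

`search` walks the string left to right and returns the first match it finds.
The match spans [1:9] → '/*on6w*/'.

(1, 9)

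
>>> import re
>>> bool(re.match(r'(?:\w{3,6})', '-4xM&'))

With `match`, the pattern is implicitly anchored at the beginning.
Here position 0 doesn't satisfy it, so the call returns None, and `bool(None)` is False.

False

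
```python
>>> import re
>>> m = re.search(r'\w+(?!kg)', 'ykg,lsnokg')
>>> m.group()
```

'ykg'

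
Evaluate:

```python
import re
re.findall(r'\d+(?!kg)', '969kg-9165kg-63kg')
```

['96', '916', '6']

The negative lookaround is zero-width — it rules out positions where the adjacent text would match, without consuming anything.
Walking the string: at [0:2] → '96'; at [6:9] → '916'; at [13:14] → '6'.
`findall` yields the raw match text (3 of them) because the pattern has no groups.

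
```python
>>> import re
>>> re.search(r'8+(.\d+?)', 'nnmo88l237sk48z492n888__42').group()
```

'88l2'

Pattern: one or more of a literal '8'; then any character, then one or more of a digit (lazy) (captured).
The `?` after the quantifier makes it lazy — it takes as little as possible before letting the rest of the pattern try.
`search` walks the string left to right and returns the first match it finds.
The match spans [4:8] → '88l2'.
Captured: group 1 = 'l2'.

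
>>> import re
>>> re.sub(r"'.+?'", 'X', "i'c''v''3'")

'iXXX'

Every occurrence is swapped for 'X'.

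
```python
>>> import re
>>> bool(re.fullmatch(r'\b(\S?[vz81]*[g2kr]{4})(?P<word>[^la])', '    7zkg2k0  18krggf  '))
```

Pattern: a word boundary (`\b`, zero-width); then optionally a non-whitespace character, then zero or more of one of [vz81], then exactly 4 of one of [g2kr] (captured); then any character except [la] (captured as 'word').
`fullmatch` succeeds only if the pattern covers the string from start to end.
Here the pattern can't cover the whole string, so the call returns None, and `bool(None)` is False.

False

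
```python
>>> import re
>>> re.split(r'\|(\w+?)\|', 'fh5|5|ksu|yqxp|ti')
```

Matches to split on: at [3:6] → '|5|'; at [9:15] → '|yqxp|'.
With a capturing group present, the delimiter's captured portion is kept in the result list.

['fh5', '5', 'ksu', 'yqxp', 'ti']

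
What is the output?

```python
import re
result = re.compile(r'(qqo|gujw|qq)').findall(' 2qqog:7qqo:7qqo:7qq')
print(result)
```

['qqo', 'qqo', 'qqo', 'qq']

The regex engine tests alternatives in the order written; an earlier branch that matches wins even if a later one would match more.
Scanning left to right: at [2:5] match 'qqo', group 1 = 'qqo'; at [8:11] match 'qqo', group 1 = 'qqo'; at [13:16] match 'qqo', group 1 = 'qqo'; at [18:20] match 'qq', group 1 = 'qq'.
One capturing group, so `findall` returns just the captured substring from each match — 4 in all.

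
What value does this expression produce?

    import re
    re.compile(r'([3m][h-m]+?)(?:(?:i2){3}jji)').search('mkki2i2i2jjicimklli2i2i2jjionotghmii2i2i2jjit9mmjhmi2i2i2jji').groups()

The pattern matches one of [3m], then one or more of a character in [h-m] (lazy) (captured); then the literal 'i2' repeated 3 times, then the literal 'jji' (non-capturing group).
`search` walks the string left to right and returns the first match it finds.
The match spans [0:12] → 'mkki2i2i2jji'.
Captured: group 1 = 'mkk'.

('mkk',)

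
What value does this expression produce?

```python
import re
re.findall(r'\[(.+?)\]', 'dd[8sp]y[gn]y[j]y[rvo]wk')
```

A non-greedy quantifier consumes as few characters as it can — just enough that the remainder of the pattern still matches from where it stops; whatever follows it matches normally.
Walking the string: at [2:7] match '[8sp]', group 1 = '8sp'; at [8:12] match '[gn]', group 1 = 'gn'; at [13:16] match '[j]', group 1 = 'j'; at [17:22] match '[rvo]', group 1 = 'rvo'.
One capturing group, so `findall` returns just the captured substring from each match — 4 in all.

['8sp', 'gn', 'j', 'rvo']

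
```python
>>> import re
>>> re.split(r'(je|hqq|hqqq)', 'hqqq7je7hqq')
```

Alternation isn't longest-match — the leftmost alternative that fits at this position is chosen.
Because the pattern has a capturing group, `split` also inserts each captured text between the pieces.

['', 'hqq', 'q7', 'je', '7', 'hqq', '']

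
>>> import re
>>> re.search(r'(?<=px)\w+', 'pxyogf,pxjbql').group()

'yogf'

The positive lookaround only admits positions where the adjacent text matches; those characters stay outside the span.
Unlike `match`, `search` isn't anchored — it looks for the pattern anywhere in the string.
The match spans [2:6] → 'yogf'.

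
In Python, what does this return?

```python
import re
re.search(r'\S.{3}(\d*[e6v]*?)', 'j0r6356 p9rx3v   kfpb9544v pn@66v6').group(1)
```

Pattern: a non-whitespace character, then exactly 3 of any character; then zero or more of a digit, then zero or more of one of [e6v] (lazy) (captured).
`search` walks the string left to right and returns the first match it finds.
The match spans [0:7] → 'j0r6356'.
Captured: group 1 = '356'.

'356'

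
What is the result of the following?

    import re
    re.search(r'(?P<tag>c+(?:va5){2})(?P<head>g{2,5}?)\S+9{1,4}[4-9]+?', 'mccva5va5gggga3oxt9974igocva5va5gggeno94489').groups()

('ccva5va5', 'gg')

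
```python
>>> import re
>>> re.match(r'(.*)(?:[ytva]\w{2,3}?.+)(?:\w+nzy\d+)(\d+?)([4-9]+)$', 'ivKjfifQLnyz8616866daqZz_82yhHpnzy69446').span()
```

(0, 39)

Pattern: zero or more of any character (captured); then one of [ytva], then 2 to 3 of a word character (lazy), then one or more of any character (non-capturing group); then one or more of a word character, then the literal 'nzy', then one or more of a digit (non-capturing group); then one or more of a digit (lazy) (captured); then one or more of a character in [4-9] (captured); then anchored at the end.
`match` is anchored at position 0; if the pattern doesn't fit there, it returns None.
The match spans [0:39] → 'ivKjfifQLnyz8616866daqZz_82yhHpnzy69446'.
Captured: group 1 = 'ivKjfifQLnyz8616866d', group 2 = '4', group 3 = '6'.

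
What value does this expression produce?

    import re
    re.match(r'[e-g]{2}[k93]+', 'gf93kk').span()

`match` is anchored at position 0; if the pattern doesn't fit there, it returns None.
The match spans [0:6] → 'gf93kk'.

(0, 6)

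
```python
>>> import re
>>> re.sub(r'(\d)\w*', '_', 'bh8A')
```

'bh_'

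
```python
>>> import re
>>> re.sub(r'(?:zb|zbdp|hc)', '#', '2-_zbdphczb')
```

Alternation tries branches left to right and keeps the first one that lets the overall match succeed at that position.
Matches: at [3:5] → 'zb'; at [7:9] → 'hc'; at [9:11] → 'zb'.
Every occurrence is swapped for '#'.

'2-_#dp##'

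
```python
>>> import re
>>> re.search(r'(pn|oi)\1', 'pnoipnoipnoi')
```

None

`\1` has to match the exact text group 1 already captured.
`re.search` scans for the first position where the pattern succeeds.
Here nothing in the string fits, so the call returns None.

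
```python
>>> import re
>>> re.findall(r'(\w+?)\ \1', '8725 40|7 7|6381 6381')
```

['7', '6381']

A backreference is literal: `\1` must see the identical characters the first group matched.
Walking the string: at [8:11] match '7 7', group 1 = '7'; at [12:21] match '6381 6381', group 1 = '6381'.
Because there's exactly one group, `findall` drops the full match and keeps group 1 from each hit.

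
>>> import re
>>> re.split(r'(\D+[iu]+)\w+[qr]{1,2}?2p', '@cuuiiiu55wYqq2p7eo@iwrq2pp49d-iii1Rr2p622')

['', '@cuuiiiu', '7', 'eo@i', 'p49', 'd-iii', '622']

This matches one or more of a non-digit, then one or more of one of [iu] (captured); then one or more of a word character, then 1 to 2 of one of [qr] (lazy), then the literal '2p'.
Matches to split on: at [0:16] → '@cuuiiiu55wYqq2p'; at [17:26] → 'eo@iwrq2p'; at [29:39] → 'd-iii1Rr2p'.
`re.split` interleaves the captured-group text with the surrounding fragments.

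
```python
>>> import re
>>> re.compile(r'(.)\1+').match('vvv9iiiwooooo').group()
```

`re.match` won't scan ahead — the pattern has to work from the very first character.
The match spans [0:3] → 'vvv'.

'vvv'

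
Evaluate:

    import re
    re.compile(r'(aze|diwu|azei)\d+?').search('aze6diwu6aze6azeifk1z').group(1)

'aze'

`re.search` tries every starting position until one works.
The match spans [0:4] → 'aze6'.
Captured: group 1 = 'aze'.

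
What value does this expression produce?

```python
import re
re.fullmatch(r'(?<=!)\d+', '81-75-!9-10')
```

`re.fullmatch` is like wrapping the pattern in `^…$` (in single-line mode).
Here there's no way to consume every character, so the call returns None.

None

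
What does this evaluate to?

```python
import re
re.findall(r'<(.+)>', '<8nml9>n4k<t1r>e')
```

Walking the string: at [0:15] match '<8nml9>n4k<t1r>', group 1 = '8nml9>n4k<t1r'.
One capturing group, so `findall` returns just the captured substring from the one match — 1 in all.

['8nml9>n4k<t1r']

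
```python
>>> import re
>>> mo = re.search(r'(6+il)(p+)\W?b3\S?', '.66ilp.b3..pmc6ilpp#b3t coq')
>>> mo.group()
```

The pattern matches one or more of the literal '6', then the literal 'il' (captured); then one or more of a literal 'p' (captured); then optionally a non-word character, then the literal 'b3', then optionally a non-whitespace character.
The match spans [1:10] → '66ilp.b3.'.

'66ilp.b3.'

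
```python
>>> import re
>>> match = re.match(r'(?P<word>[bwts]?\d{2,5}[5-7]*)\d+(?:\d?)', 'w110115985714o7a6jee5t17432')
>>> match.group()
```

'w110115985714'

Pattern: optionally one of [bwts], then 2 to 5 of a digit, then zero or more of a character in [5-7] (captured as 'word'); then one or more of a digit; then optionally a digit (non-capturing group).
`re.match` only tries the pattern at the start of the string.
The match spans [0:13] → 'w110115985714'.
Captured: group 1 = 'w110115'.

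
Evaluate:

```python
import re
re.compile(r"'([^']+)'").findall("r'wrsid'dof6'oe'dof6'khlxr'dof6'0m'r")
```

['wrsid', 'oe', 'khlxr', '0m']

Walking the string: at [1:8] match "'wrsid'", group 1 = 'wrsid'; at [12:16] match "'oe'", group 1 = 'oe'; at [20:27] match "'khlxr'", group 1 = 'khlxr'; at [31:35] match "'0m'", group 1 = '0m'.
Because there's exactly one group, `findall` drops the full match and keeps group 1 from each hit.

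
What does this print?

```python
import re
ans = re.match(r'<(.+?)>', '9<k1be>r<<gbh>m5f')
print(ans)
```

None

`match` is anchored at position 0; if the pattern doesn't fit there, it returns None.
Here position 0 doesn't satisfy it, so the call returns None.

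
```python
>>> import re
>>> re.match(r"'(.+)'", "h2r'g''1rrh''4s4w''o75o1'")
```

None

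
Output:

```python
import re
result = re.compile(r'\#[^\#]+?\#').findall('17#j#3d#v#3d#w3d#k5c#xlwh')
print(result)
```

['#j#', '#v#', '#w3d#']

`findall` yields the raw match text (3 of them) because the pattern has no groups.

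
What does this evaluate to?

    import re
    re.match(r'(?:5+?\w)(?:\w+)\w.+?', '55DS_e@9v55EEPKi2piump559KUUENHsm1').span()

The pattern matches one or more of the literal '5' (lazy), then a word character (non-capturing group); then one or more of a word character (non-capturing group); then a word character, then one or more of any character (lazy).
Lazy quantifiers expand one character at a time until the remainder of the pattern can match.
With `match`, the pattern is implicitly anchored at the beginning.
The match spans [0:7] → '55DS_e@'.

(0, 7)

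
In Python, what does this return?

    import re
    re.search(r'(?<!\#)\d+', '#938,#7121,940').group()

'38'

`(?!…)`/`(?<!…)` only lets a position through if the neighbouring text does NOT match; no characters are consumed.
The match spans [2:4] → '38'.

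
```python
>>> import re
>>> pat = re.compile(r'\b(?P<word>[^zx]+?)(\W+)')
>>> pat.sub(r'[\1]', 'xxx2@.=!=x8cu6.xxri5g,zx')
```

Pattern: a word boundary (`\b`, zero-width); then one or more of any character except [zx] (lazy) (captured as 'word'); then one or more of a non-word character (captured).
Lazy quantifiers expand one character at a time until the remainder of the pattern can match.
Matches: at [4:9] → '@.=!='.
`\1` in the replacement pulls in group 1's text for each match.

'xxx2[@]x8cu6.xxri5g,zx'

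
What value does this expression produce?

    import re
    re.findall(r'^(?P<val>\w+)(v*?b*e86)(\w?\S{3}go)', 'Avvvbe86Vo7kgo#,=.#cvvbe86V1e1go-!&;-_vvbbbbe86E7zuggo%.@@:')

[('Avvvb', 'e86', 'Vo7kgo')]

The pattern matches anchored at the start of the string; then one or more of a word character (captured as 'val'); then zero or more of the literal 'v' (lazy), then zero or more of a literal 'b', then the literal 'e86' (captured); then optionally a word character, then exactly 3 of a non-whitespace character, then the literal 'go' (captured).
Walking the string: at [0:14] match 'Avvvbe86Vo7kgo', groups = ('Avvvb', 'e86', 'Vo7kgo').
`findall` packs the 3 group values into a tuple for every match.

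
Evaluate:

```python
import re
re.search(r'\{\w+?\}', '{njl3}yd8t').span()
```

(0, 6)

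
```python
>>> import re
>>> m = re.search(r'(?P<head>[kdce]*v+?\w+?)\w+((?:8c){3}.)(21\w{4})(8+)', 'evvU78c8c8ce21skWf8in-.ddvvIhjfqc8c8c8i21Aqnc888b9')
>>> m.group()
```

'evvU78c8c8ce21skWf8'

Pattern: zero or more of one of [kdce], then one or more of the literal 'v' (lazy), then one or more of a word character (lazy) (captured as 'head'); then one or more of a word character; then the literal '8c' repeated 3 times, then any character (captured); then the literal '21', then exactly 4 of a word character (captured); then one or more of a literal '8' (captured).
The match spans [0:19] → 'evvU78c8c8ce21skWf8'.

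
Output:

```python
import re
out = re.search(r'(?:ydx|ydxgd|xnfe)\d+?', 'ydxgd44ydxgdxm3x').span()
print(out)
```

Unlike `match`, `search` isn't anchored — it looks for the pattern anywhere in the string.
The match spans [0:6] → 'ydxgd4'.

(0, 6)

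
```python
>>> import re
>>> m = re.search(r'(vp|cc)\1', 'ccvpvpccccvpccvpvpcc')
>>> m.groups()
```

('vp',)

The backreference `\1` re-matches whatever the first group consumed, character for character.
`re.search` tries every starting position until one works.
The match spans [2:6] → 'vpvp'.
Captured: group 1 = 'vp'.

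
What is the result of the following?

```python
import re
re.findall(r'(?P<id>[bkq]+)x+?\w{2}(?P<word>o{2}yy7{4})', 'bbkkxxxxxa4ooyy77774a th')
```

The pattern matches one or more of one of [bkq] (captured as 'id'); then one or more of a literal 'x' (lazy), then exactly 2 of a word character; then exactly 2 of a literal 'o', then the literal 'yy', then exactly 4 of a literal '7' (captured as 'word').
Walking the string: at [0:19] match 'bbkkxxxxxa4ooyy7777', groups = ('bbkk', 'ooyy7777').
Multiple groups make `findall` return tuples — one 2-tuple for the one match.

[('bbkk', 'ooyy7777')]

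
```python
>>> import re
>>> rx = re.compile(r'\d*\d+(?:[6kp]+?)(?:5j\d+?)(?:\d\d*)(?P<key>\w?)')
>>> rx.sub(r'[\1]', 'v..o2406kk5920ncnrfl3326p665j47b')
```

This matches zero or more of a digit, then one or more of a digit; then one or more of one of [6kp] (lazy) (non-capturing group); then the literal '5j', then one or more of a digit (lazy) (non-capturing group); then a digit, then zero or more of a digit (non-capturing group); then optionally a word character (captured as 'key').
Matches: at [20:32] → '3326p665j47b'.
The replacement refers to a captured group, so each match is rewritten using its own captured text.

'v..o2406kk5920ncnrfl[b]'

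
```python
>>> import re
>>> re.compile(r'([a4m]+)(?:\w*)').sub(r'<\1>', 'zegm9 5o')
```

'zeg<m> 5o'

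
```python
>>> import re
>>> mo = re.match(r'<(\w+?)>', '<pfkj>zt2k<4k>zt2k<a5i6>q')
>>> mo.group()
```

`re.match` won't scan ahead — the pattern has to work from the very first character.
The match spans [0:6] → '<pfkj>'.
Captured: group 1 = 'pfkj'.

'<pfkj>'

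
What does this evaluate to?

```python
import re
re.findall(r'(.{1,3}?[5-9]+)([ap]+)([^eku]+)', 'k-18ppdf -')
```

3 groups means the one result is a tuple of 3 captured strings — 1 here.

[('k-18', 'pp', 'df -')]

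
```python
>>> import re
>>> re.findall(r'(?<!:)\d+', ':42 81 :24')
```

['2', '81', '4']

The negative lookaround is zero-width — it rules out positions where the adjacent text would match, without consuming anything.
Since nothing is captured, `findall` lists the 3 matched substrings directly.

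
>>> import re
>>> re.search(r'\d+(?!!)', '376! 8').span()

(0, 2)

`(?!…)`/`(?<!…)` only lets a position through if the neighbouring text does NOT match; no characters are consumed.
`re.search` scans for the first position where the pattern succeeds.
The match spans [0:2] → '37'.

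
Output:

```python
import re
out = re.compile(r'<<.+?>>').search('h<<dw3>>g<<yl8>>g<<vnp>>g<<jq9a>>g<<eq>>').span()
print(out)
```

The match spans [1:8] → '<<dw3>>'.

(1, 8)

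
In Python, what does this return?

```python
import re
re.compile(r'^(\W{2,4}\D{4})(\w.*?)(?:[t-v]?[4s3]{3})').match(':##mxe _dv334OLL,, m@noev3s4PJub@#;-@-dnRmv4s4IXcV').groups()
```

(':##mxe ', '_d')

Pattern: anchored at the start of the string; then 2 to 4 of a non-word character, then exactly 4 of a non-digit (captured); then a word character, then zero or more of any character (lazy) (captured); then optionally a character in [t-v], then exactly 3 of one of [4s3] (non-capturing group).
Lazy quantifiers expand one character at a time until the remainder of the pattern can match.
With `match`, the pattern is implicitly anchored at the beginning.
The match spans [0:13] → ':##mxe _dv334'.
Captured: group 1 = ':##mxe ', group 2 = '_d'.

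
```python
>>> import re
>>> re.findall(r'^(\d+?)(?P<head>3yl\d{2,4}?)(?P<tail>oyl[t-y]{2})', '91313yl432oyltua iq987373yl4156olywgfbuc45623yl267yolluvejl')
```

The pattern matches anchored at the start of the string; then one or more of a digit (lazy) (captured); then the literal '3yl', then 2 to 4 of a digit (lazy) (captured as 'head'); then the literal 'oyl', then exactly 2 of a character in [t-y] (captured as 'tail').
Matches: at [0:15] match '91313yl432oyltu', groups = ('9131', '3yl432', 'oyltu').
3 groups means the one result is a tuple of 3 captured strings — 1 here.

[('9131', '3yl432', 'oyltu')]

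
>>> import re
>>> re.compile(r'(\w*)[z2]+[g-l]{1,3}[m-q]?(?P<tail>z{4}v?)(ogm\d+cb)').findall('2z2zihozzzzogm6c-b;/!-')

[]

The pattern matches zero or more of a word character (captured); then one or more of one of [z2], then 1 to 3 of a character in [g-l], then optionally a character in [m-q]; then exactly 4 of the literal 'z', then optionally a literal 'v' (captured as 'tail'); then the literal 'ogm', then one or more of a digit, then the literal 'cb' (captured).
3 groups means each result is a tuple of 3 captured strings — 0 here.
Nothing in the string satisfies the pattern, so the list is empty.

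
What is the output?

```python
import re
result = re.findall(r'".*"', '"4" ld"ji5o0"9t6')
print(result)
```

With no groups in the pattern, `findall` gives back each whole match — 1 here.

['"4" ld"ji5o0"']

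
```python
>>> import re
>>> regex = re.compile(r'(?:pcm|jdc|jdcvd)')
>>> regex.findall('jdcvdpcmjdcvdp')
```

The regex engine tests alternatives in the order written; an earlier branch that matches wins even if a later one would match more.
Walking the string: at [0:3] → 'jdc'; at [5:8] → 'pcm'; at [8:11] → 'jdc'.
No capturing groups, so `findall` returns the 3 full match strings.

['jdc', 'pcm', 'jdc']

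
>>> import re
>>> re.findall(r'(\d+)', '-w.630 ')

['630']

This matches one or more of a digit (captured).
Matches: at [3:6] match '630', group 1 = '630'.
With a single group, `findall` returns only what that group captured — 1 item.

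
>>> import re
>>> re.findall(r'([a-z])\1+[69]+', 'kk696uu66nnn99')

`\1` has to match the exact text group 1 already captured.
Scanning left to right: at [0:5] match 'kk696', group 1 = 'k'; at [5:9] match 'uu66', group 1 = 'u'; at [9:14] match 'nnn99', group 1 = 'n'.
`findall` collects group 1 from each match (3 total).

['k', 'u', 'n']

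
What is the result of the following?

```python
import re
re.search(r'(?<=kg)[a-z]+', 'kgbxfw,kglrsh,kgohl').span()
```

Because the assertion is zero-width, the text it checks is not consumed and won't appear in the result.
The match spans [2:6] → 'bxfw'.

(2, 6)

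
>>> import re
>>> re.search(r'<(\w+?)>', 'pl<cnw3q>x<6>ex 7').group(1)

'cnw3q'

`re.search` tries every starting position until one works.
The match spans [2:9] → '<cnw3q>'.
Captured: group 1 = 'cnw3q'.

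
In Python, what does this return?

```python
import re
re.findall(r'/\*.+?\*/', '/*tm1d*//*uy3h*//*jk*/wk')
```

['/*tm1d*/', '/*uy3h*/', '/*jk*/']

With no groups in the pattern, `findall` gives back each whole match — 3 here.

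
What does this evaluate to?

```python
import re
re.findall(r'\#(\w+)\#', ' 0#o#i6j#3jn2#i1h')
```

['o', '3jn2']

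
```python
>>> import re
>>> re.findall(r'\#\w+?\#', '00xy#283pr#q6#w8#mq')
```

['#283pr#', '#w8#']

`findall` yields the raw match text (2 of them) because the pattern has no groups.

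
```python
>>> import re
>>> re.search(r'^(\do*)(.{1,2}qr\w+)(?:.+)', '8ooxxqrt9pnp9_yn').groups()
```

('8oo', 'xxqrt9pnp9_y')

This matches anchored at the start of the string; then a digit, then zero or more of the literal 'o' (captured); then 1 to 2 of any character, then the literal 'qr', then one or more of a word character (captured); then one or more of any character (non-capturing group).
`re.search` tries every starting position until one works.
The match spans [0:16] → '8ooxxqrt9pnp9_yn'.
Captured: group 1 = '8oo', group 2 = 'xxqrt9pnp9_y'.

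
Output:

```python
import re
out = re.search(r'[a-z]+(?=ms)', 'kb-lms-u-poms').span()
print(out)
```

(3, 4)

Lookahead/lookbehind check context without consuming it, so the matched span excludes the asserted characters.
The match spans [3:4] → 'l'.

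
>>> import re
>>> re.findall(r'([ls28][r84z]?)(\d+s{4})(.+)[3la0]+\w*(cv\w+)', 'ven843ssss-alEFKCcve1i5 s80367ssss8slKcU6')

[('84', '3ssss', '-a', 'cve1i5')]

The pattern matches one of [ls28], then optionally one of [r84z] (captured); then one or more of a digit, then exactly 4 of the literal 's' (captured); then one or more of any character (captured); then one or more of one of [3la0], then zero or more of a word character; then the literal 'cv', then one or more of a word character (captured).
Walking the string: at [3:23] match '843ssss-alEFKCcve1i5', groups = ('84', '3ssss', '-a', 'cve1i5').
4 groups means the one result is a tuple of 4 captured strings — 1 here.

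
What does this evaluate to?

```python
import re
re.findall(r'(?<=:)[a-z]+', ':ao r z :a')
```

['ao', 'a']

The `(?=…)`/`(?<=…)` assertion just peeks at neighbouring text; it doesn't advance the match position.
No capturing groups, so `findall` returns the 2 full match strings.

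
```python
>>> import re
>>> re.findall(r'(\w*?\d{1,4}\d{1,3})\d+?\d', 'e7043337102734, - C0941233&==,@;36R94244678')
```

['e7043337', '27', 'C09412', '36R942446']

The pattern matches zero or more of a word character (lazy), then 1 to 4 of a digit, then 1 to 3 of a digit (captured); then one or more of a digit (lazy), then a digit.
Lazy quantifiers expand one character at a time until the remainder of the pattern can match.
Walking the string: at [0:10] match 'e704333710', group 1 = 'e7043337'; at [10:14] match '2734', group 1 = '27'; at [18:26] match 'C0941233', group 1 = 'C09412'; at [32:43] match '36R94244678', group 1 = '36R942446'.
With a single group, `findall` returns only what that group captured — 4 items.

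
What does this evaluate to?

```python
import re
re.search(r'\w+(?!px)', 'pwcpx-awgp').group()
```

'pwcpx'

`(?!…)`/`(?<!…)` only lets a position through if the neighbouring text does NOT match; no characters are consumed.
`search` walks the string left to right and returns the first match it finds.
The match spans [0:5] → 'pwcpx'.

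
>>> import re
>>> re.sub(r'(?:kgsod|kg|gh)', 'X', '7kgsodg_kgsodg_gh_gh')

Branches in `(...|...)` are attempted left-to-right; the first branch that allows the whole pattern to succeed is taken.
Each match is replaced by 'X'.

'7Xg_Xg_X_X'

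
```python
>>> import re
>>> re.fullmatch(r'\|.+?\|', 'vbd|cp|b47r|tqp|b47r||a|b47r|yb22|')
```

None

For `fullmatch`, every character of the input must be accounted for by the pattern.
Here the pattern can't cover the whole string, so the call returns None.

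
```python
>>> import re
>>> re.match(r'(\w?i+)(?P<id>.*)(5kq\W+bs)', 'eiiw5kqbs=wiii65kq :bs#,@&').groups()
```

The match spans [0:22] → 'eiiw5kqbs=wiii65kq :bs'.
Captured: group 1 = 'eii', group 2 = 'w5kqbs=wiii6', group 3 = '5kq :bs'.

('eii', 'w5kqbs=wiii6', '5kq :bs')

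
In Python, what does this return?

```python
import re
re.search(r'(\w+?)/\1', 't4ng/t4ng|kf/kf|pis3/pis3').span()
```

`\1` has to match the exact text group 1 already captured.
`re.search` tries every starting position until one works.
The match spans [0:9] → 't4ng/t4ng'.
Captured: group 1 = 't4ng'.

(0, 9)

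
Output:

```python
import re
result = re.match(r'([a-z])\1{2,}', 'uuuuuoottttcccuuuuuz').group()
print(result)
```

uuuuu

`\1` has to match the exact text group 1 already captured.
`match` is anchored at position 0; if the pattern doesn't fit there, it returns None.
The match spans [0:5] → 'uuuuu'.
Captured: group 1 = 'u'.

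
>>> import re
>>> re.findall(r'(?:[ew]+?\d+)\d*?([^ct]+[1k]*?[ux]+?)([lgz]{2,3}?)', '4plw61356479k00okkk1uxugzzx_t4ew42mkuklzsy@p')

[('k00okkk1uxu', 'gz')]

`findall` packs the 2 group values into a tuple for every match.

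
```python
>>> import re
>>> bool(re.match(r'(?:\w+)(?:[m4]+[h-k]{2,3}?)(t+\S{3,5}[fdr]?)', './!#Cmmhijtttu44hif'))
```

`re.match` won't scan ahead — the pattern has to work from the very first character.
Here position 0 doesn't satisfy it, so the call returns None, and `bool(None)` is False.

False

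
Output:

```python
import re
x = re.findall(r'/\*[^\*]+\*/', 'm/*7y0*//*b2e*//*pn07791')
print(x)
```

['/*7y0*/', '/*b2e*/']

Walking the string: at [1:8] → '/*7y0*/'; at [8:15] → '/*b2e*/'.
`findall` yields the raw match text (2 of them) because the pattern has no groups.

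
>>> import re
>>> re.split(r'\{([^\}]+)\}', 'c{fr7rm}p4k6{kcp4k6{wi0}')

['c', 'fr7rm', 'p4k6', 'kcp4k6{wi0', '']

Matches to split on: at [1:8] → '{fr7rm}'; at [12:24] → '{kcp4k6{wi0}'.
The group in the pattern means `split` returns the separators' captures alongside the pieces.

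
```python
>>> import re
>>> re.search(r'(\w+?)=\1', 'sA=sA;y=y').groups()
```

('sA',)

After group 1 captures some text, `\1` only succeeds where that same text appears again.
Unlike `match`, `search` isn't anchored — it looks for the pattern anywhere in the string.
The match spans [0:5] → 'sA=sA'.
Captured: group 1 = 'sA'.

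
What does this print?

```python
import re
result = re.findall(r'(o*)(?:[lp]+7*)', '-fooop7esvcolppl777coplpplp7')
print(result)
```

The pattern matches zero or more of a literal 'o' (captured); then one or more of one of [lp], then zero or more of a literal '7' (non-capturing group).
Because there's exactly one group, `findall` drops the full match and keeps group 1 from each hit.

['ooo', 'o', 'o']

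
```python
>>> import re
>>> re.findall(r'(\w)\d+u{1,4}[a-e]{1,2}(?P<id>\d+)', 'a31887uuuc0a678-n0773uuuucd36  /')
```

This matches a word character (captured); then one or more of a digit, then 1 to 4 of the literal 'u', then 1 to 2 of a character in [a-e]; then one or more of a digit (captured as 'id').
Multiple groups make `findall` return tuples — one 2-tuple for each match.

[('a', '0'), ('n', '36')]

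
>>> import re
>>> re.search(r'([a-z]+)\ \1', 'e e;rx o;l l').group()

'e e'

`\1` has to match the exact text group 1 already captured.
`re.search` tries every starting position until one works.
The match spans [0:3] → 'e e'.
Captured: group 1 = 'e'.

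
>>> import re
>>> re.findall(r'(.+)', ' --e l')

[' --e l']

One capturing group, so `findall` returns just the captured substring from the one match — 1 in all.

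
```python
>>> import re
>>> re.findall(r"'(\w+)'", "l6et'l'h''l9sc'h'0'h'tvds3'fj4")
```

['l', 'l9sc', '0', 'tvds3']

With a single group, `findall` returns only what that group captured — 4 items.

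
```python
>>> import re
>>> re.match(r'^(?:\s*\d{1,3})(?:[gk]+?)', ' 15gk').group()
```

The pattern matches anchored at the start of the string; then zero or more of whitespace, then 1 to 3 of a digit (non-capturing group); then one or more of one of [gk] (lazy) (non-capturing group).
A non-greedy quantifier consumes as few characters as it can — just enough that the remainder of the pattern still matches from where it stops; whatever follows it matches normally.
`re.match` won't scan ahead — the pattern has to work from the very first character.
The match spans [0:4] → ' 15g'.

' 15g'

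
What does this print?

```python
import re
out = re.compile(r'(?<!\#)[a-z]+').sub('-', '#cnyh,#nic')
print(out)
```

The negative lookaround is zero-width — it rules out positions where the adjacent text would match, without consuming anything.
Matches: at [2:5] → 'nyh'; at [8:10] → 'ic'.
Each match is replaced by '-'.

#c-,#n-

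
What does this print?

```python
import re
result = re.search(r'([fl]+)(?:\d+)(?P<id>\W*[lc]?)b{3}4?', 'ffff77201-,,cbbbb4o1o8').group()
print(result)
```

ffff77201-,,cbbb

Pattern: one or more of one of [fl] (captured); then one or more of a digit (non-capturing group); then zero or more of a non-word character, then optionally one of [lc] (captured as 'id'); then exactly 3 of the literal 'b', then optionally the literal '4'.
`search` walks the string left to right and returns the first match it finds.
The match spans [0:16] → 'ffff77201-,,cbbb'.
Captured: group 1 = 'ffff', group 2 = '-,,c'.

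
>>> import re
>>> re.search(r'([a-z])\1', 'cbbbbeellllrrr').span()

The backreference `\1` re-matches whatever the first group consumed, character for character.
The match spans [1:3] → 'bb'.

(1, 3)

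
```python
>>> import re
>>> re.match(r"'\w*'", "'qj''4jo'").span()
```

`re.match` won't scan ahead — the pattern has to work from the very first character.
The match spans [0:4] → "'qj'".

(0, 4)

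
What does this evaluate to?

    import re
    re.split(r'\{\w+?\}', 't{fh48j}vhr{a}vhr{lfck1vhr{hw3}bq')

['t', 'vhr', 'vhr{lfck1vhr', 'bq']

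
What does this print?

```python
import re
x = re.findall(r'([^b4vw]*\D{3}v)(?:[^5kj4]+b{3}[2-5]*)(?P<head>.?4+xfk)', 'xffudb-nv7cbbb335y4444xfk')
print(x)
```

The pattern matches zero or more of any character except [b4vw], then exactly 3 of a non-digit, then a literal 'v' (captured); then one or more of any character except [5kj4], then exactly 3 of a literal 'b', then zero or more of a character in [2-5] (non-capturing group); then optionally any character, then one or more of the literal '4', then the literal 'xfk' (captured as 'head').
Matches: at [0:25] match 'xffudb-nv7cbbb335y4444xfk', groups = ('xffudb-nv', 'y4444xfk').
`findall` packs the 2 group values into a tuple for every match.

[('xffudb-nv', 'y4444xfk')]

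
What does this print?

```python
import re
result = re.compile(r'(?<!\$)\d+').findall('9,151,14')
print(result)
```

['9', '151', '14']

Because the assertion is negative and zero-width, positions next to the forbidden text are skipped.
Scanning left to right: at [0:1] → '9'; at [2:5] → '151'; at [6:8] → '14'.
No capturing groups, so `findall` returns the 3 full match strings.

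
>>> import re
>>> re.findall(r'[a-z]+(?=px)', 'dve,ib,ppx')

The positive lookaround only admits positions where the adjacent text matches; those characters stay outside the span.
Matches: at [7:8] → 'p'.
`findall` yields the raw match text (1 of them) because the pattern has no groups.

['p']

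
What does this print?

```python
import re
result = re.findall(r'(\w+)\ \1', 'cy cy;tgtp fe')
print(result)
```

['cy']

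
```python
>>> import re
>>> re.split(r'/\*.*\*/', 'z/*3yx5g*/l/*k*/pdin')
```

['z', 'pdin']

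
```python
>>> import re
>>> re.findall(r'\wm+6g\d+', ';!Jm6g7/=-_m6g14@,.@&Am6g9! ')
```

['Jm6g7', '_m6g14', 'Am6g9']

This matches a word character, then one or more of the literal 'm', then the literal '6g'; then one or more of a digit.
Matches: at [2:7] → 'Jm6g7'; at [10:16] → '_m6g14'; at [21:26] → 'Am6g9'.
`findall` yields the raw match text (3 of them) because the pattern has no groups.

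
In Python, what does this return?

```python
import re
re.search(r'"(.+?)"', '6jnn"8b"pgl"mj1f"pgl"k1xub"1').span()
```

A non-greedy quantifier consumes as few characters as it can — just enough that the remainder of the pattern still matches from where it stops; whatever follows it matches normally.
`re.search` tries every starting position until one works.
The match spans [4:8] → '"8b"'.
Captured: group 1 = '8b'.

(4, 8)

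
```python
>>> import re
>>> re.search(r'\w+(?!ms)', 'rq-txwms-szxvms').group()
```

The negative lookaround is zero-width — it rules out positions where the adjacent text would match, without consuming anything.
`search` walks the string left to right and returns the first match it finds.
The match spans [0:2] → 'rq'.

'rq'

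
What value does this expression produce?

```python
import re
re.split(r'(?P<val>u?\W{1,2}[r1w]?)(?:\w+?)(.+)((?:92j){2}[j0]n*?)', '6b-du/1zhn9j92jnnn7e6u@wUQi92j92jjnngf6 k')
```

['6b', '-', 'u/1zhn9j92jnnn7e6u@wUQi', '92j92jj', 'nngf6 k']

This matches optionally the literal 'u', then 1 to 2 of a non-word character, then optionally one of [r1w] (captured as 'val'); then one or more of a word character (lazy) (non-capturing group); then one or more of any character (captured); then the literal '92j' repeated 2 times, then one of [j0], then zero or more of the literal 'n' (lazy) (captured).
Because the pattern has a capturing group, `split` also inserts each captured text between the pieces.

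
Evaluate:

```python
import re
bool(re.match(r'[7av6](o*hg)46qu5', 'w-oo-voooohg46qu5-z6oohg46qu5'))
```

This matches one of [7av6]; then zero or more of a literal 'o', then the literal 'hg' (captured); then the literal '46q', then the literal 'u5'.
`re.match` only tries the pattern at the start of the string.
Here the pattern fails at index 0, so the call returns None, and `bool(None)` is False.

False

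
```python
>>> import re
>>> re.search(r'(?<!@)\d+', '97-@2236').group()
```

A negative assertion filters positions out without eating any characters.
`re.search` scans for the first position where the pattern succeeds.
The match spans [0:2] → '97'.

'97'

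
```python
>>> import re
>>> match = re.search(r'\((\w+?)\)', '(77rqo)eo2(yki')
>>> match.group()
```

The match spans [0:7] → '(77rqo)'.

'(77rqo)'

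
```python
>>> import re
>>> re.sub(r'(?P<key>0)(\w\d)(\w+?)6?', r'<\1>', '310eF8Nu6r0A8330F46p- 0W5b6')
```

The pattern matches a literal '0' (captured as 'key'); then a word character, then a digit (captured); then one or more of a word character (lazy) (captured); then optionally a literal '6'.
Matches: at [10:14] → '0A83'; at [15:19] → '0F46'; at [22:27] → '0W5b6'.
`\1` in the replacement pulls in group 1's text for each match.

'310eF8Nu6r<0>3<0>p- <0>'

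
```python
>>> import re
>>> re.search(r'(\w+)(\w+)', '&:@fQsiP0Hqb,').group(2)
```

'b'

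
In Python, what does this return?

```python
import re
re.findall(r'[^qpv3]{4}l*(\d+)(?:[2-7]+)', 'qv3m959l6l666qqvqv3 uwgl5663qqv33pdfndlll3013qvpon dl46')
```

['66', '566', '301', '4']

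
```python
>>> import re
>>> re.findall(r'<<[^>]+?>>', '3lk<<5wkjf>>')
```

['<<5wkjf>>']

With no groups in the pattern, `findall` gives back each whole match — 1 here.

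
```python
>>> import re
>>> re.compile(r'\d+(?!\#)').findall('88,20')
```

['88', '20']

The negative lookahead/lookbehind blocks any match where the forbidden context is present.
Scanning left to right: at [0:2] → '88'; at [3:5] → '20'.
Since nothing is captured, `findall` lists the 2 matched substrings directly.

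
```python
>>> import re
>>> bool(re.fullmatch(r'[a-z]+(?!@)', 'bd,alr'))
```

False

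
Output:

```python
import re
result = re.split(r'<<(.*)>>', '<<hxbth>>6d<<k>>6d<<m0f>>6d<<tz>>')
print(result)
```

['', 'hxbth>>6d<<k>>6d<<m0f>>6d<<tz', '']

Matches to split on: at [0:33] → '<<hxbth>>6d<<k>>6d<<m0f>>6d<<tz>>'.
`re.split` interleaves the captured-group text with the surrounding fragments.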